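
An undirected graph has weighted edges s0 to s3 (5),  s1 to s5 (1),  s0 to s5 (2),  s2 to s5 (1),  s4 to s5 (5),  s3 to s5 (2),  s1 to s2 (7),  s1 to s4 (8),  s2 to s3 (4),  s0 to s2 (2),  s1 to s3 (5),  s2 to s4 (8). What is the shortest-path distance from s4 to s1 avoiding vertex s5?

8

Paths from s4 to s1 avoiding s5:
s4 -> s2 -> s1: 8 + 7 = 15
s4 -> s2 -> s0 -> s3 -> s1: 8 + 2 + 5 + 5 = 20
s4 -> s2 -> s3 -> s1: 8 + 4 + 5 = 17
s4 -> s1: 8
Best route has total 8.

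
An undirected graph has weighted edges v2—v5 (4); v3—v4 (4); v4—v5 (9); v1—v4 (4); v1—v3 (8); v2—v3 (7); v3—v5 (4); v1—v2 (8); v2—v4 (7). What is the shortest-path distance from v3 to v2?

Checking several routes:
v3 → v5 → v2: 4 + 4 = 8
v3 → v2: 7
v3 → v1 → v2: 8 + 8 = 16
v3 → v4 → v2: 4 + 7 = 11
Best route has total 7.

7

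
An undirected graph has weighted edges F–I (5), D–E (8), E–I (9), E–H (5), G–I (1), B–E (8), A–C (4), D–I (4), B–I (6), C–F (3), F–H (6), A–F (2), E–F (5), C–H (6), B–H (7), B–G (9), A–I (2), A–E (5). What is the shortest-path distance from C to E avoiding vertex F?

Some routes from C to E avoiding F:
C → A → I → E: 4 + 2 + 9 = 15
C → A → E: 4 + 5 = 9
C → A → I → D → E: 4 + 2 + 4 + 8 = 18
C → H → E: 6 + 5 = 11
The minimum is 9.

9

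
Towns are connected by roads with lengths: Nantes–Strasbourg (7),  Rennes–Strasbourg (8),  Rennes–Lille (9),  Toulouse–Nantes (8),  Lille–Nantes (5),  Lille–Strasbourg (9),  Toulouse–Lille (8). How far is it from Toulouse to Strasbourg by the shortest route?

15

Paths from Toulouse to Strasbourg:
Toulouse→Nantes→Lille→Rennes→Strasbourg: 8 + 5 + 9 + 8 = 30
Toulouse→Lille→Nantes→Strasbourg: 8 + 5 + 7 = 20
Toulouse→Nantes→Strasbourg: 8 + 7 = 15
Toulouse→Nantes→Lille→Strasbourg: 8 + 5 + 9 = 22
Toulouse→Lille→Rennes→Strasbourg: 8 + 9 + 8 = 25
Toulouse→Lille→Strasbourg: 8 + 9 = 17
Best route has total 15.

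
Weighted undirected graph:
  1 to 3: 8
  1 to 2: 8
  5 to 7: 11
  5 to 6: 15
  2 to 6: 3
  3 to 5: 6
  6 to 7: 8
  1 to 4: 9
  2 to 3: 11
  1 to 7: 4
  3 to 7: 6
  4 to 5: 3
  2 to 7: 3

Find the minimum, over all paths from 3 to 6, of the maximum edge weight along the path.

Some routes from 3 to 6:
3 → 7 → 2 → 6: max(6, 3, 3) = 6
3 → 7 → 1 → 2 → 6: max(6, 4, 8, 3) = 8
3 → 1 → 7 → 2 → 6: max(8, 4, 3, 3) = 8
3 → 7 → 6: max(6, 8) = 8
The minimum achievable maximum is 6.

6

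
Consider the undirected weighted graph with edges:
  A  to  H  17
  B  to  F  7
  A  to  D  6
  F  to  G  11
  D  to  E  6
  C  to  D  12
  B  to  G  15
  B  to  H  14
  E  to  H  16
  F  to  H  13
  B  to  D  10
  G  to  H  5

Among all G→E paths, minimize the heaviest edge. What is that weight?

11

Comparing a few candidate routes:
G - F - H - B - D - E: max(11, 13, 14, 10, 6) = 14
G - B - D - E: max(15, 10, 6) = 15
G - F - B - D - E: max(11, 7, 10, 6) = 11
G - H - B - D - E: max(5, 14, 10, 6) = 14
G - H - F - B - D - E: max(5, 13, 7, 10, 6) = 13
The minimum achievable maximum is 11.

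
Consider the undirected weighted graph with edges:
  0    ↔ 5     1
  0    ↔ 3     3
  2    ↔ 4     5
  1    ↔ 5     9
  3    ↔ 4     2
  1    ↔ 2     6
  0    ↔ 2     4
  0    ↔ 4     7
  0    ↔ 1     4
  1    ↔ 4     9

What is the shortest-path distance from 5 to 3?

4

Some routes from 5 to 3:
5→0→4→3: 1 + 7 + 2 = 10
5→0→2→4→3: 1 + 4 + 5 + 2 = 12
5→1→0→3: 9 + 4 + 3 = 16
5→0→1→4→3: 1 + 4 + 9 + 2 = 16
5→0→3: 1 + 3 = 4
The minimum is 4.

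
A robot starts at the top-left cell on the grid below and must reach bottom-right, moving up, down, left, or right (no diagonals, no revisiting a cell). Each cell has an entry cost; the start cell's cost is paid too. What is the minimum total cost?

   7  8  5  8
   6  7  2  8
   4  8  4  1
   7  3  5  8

35

Best path: [0,0] [0,1] [0,2] [1,2] [2,2] [2,3] [3,3]
Cost: 7 + 8 + 5 + 2 + 4 + 1 + 8 = 35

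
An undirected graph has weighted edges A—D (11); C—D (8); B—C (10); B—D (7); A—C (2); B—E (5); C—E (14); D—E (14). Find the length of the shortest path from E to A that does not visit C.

23

Paths from E to A avoiding C:
E → B → D → A: 5 + 7 + 11 = 23
E → D → A: 14 + 11 = 25
Shortest: 23.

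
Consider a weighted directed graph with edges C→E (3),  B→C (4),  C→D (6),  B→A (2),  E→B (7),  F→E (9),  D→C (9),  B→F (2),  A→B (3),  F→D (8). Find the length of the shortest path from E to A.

9

Paths from E to A:
E -> B -> A: 7 + 2 = 9
Best route has total 9.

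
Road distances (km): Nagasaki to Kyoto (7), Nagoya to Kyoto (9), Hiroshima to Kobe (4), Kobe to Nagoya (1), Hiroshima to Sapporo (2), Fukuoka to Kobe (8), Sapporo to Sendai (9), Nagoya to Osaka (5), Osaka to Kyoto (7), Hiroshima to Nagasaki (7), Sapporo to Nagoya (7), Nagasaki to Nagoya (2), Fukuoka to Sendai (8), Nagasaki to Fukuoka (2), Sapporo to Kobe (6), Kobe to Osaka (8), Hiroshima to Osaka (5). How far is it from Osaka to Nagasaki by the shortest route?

7

Comparing a few candidate routes:
Osaka → Nagoya → Nagasaki: 5 + 2 = 7
Osaka → Kyoto → Nagasaki: 7 + 7 = 14
Osaka → Kobe → Nagoya → Nagasaki: 8 + 1 + 2 = 11
Osaka → Hiroshima → Kobe → Nagoya → Nagasaki: 5 + 4 + 1 + 2 = 12
Osaka → Nagoya → Kobe → Fukuoka → Nagasaki: 5 + 1 + 8 + 2 = 16
Osaka → Hiroshima → Nagasaki: 5 + 7 = 12
Shortest: 7 km.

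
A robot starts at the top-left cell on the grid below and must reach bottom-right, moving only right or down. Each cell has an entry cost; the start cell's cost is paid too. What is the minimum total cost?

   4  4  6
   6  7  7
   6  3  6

Best path: (0,0) → (0,1) → (1,1) → (2,1) → (2,2)
Cost: 4 + 4 + 7 + 3 + 6 = 24
For comparison, the top-then-right route costs 27.

24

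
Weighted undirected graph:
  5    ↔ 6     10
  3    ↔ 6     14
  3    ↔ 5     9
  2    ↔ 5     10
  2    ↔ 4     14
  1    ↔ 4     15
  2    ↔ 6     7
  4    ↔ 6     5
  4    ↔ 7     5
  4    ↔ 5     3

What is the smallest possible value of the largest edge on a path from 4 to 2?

7

A few of the 4→2 routes:
4 -> 6 -> 3 -> 5 -> 2: max(5, 14, 9, 10) = 14
4 -> 5 -> 6 -> 2: max(3, 10, 7) = 10
4 -> 6 -> 2: max(5, 7) = 7
4 -> 6 -> 5 -> 2: max(5, 10, 10) = 10
4 -> 5 -> 2: max(3, 10) = 10
4 -> 2: max(14) = 14
Best route has worst link 7.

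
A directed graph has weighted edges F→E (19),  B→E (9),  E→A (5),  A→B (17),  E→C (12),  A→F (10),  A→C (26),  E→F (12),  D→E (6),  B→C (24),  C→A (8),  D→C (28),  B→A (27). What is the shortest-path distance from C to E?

34

Routes from C to E:
C → A → B → E: 8 + 17 + 9 = 34
C → A → F → E: 8 + 10 + 19 = 37
Best route has total 34.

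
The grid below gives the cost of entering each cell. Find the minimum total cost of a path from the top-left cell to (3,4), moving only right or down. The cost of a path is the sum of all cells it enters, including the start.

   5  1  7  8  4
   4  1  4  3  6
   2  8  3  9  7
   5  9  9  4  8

35

Path r0c0 r0c1 r1c1 r1c2 r1c3 r1c4 r2c4 r3c4: 5 + 1 + 1 + 4 + 3 + 6 + 7 + 8 = 35.
For comparison, the top-then-right route costs 46.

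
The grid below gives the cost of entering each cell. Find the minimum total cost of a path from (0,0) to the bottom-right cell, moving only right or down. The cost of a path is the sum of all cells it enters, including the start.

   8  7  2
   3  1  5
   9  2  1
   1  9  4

19

Take (0,0) → (1,0) → (1,1) → (2,1) → (2,2) → (3,2) for a total of 8 + 3 + 1 + 2 + 1 + 4 = 19.
For comparison, the top-then-right route costs 27.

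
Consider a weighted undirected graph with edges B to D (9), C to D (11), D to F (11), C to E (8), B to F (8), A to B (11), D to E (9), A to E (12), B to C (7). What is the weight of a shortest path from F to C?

A few of the F→C routes:
F-D-C: 11 + 11 = 22
F-D-B-C: 11 + 9 + 7 = 27
F-B-C: 8 + 7 = 15
Best route has total 15.

15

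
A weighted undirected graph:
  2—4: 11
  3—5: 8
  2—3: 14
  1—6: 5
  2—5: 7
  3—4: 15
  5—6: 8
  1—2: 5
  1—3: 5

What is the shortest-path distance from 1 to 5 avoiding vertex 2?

13

Candidate routes:
1-6-5: 5 + 8 = 13
1-3-5: 5 + 8 = 13
Shortest: 13.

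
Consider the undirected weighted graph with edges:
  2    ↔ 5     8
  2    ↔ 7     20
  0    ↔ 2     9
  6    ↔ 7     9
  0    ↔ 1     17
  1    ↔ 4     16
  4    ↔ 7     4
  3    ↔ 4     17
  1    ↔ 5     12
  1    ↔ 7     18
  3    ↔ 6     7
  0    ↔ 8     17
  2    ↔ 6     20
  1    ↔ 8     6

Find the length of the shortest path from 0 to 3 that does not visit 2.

Comparing a few candidate routes:
0 -> 8 -> 1 -> 4 -> 3: 17 + 6 + 16 + 17 = 56
0 -> 1 -> 4 -> 3: 17 + 16 + 17 = 50
0 -> 1 -> 7 -> 6 -> 3: 17 + 18 + 9 + 7 = 51
0 -> 1 -> 4 -> 7 -> 6 -> 3: 17 + 16 + 4 + 9 + 7 = 53
Best route has total 50.

50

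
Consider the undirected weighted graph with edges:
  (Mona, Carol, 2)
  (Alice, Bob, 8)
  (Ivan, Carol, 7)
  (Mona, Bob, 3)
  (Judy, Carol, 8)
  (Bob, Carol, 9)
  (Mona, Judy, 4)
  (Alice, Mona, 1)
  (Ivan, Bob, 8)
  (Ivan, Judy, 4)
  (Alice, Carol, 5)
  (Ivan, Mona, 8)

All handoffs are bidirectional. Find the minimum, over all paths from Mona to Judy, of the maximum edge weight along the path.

A few of the Mona→Judy routes:
Mona→Bob→Ivan→Judy: max(3, 8, 4) = 8
Mona→Bob→Alice→Carol→Ivan→Judy: max(3, 8, 5, 7, 4) = 8
Mona→Judy: max(4) = 4
Mona→Carol→Ivan→Judy: max(2, 7, 4) = 7
Mona→Bob→Ivan→Carol→Judy: max(3, 8, 7, 8) = 8
Mona→Alice→Carol→Ivan→Judy: max(1, 5, 7, 4) = 7
The minimum achievable maximum is 4.

4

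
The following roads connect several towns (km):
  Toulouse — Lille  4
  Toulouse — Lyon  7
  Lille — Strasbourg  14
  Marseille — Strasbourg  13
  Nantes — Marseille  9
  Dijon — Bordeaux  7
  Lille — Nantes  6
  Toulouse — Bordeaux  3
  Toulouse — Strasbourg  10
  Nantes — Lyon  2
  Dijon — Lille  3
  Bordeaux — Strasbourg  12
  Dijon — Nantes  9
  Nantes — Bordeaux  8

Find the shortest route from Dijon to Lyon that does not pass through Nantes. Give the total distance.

Comparing a few candidate routes:
Dijon - Lille - Strasbourg - Bordeaux - Toulouse - Lyon: 3 + 14 + 12 + 3 + 7 = 39
Dijon - Lille - Strasbourg - Toulouse - Lyon: 3 + 14 + 10 + 7 = 34
Dijon - Lille - Toulouse - Lyon: 3 + 4 + 7 = 14
Dijon - Bordeaux - Strasbourg - Toulouse - Lyon: 7 + 12 + 10 + 7 = 36
Dijon - Bordeaux - Toulouse - Lyon: 7 + 3 + 7 = 17
Shortest: 14 km.

14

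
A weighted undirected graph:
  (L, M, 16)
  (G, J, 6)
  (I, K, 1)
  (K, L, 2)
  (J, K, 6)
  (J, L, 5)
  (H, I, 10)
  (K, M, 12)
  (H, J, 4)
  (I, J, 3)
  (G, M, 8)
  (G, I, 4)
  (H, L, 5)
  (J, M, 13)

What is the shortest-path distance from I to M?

Some routes from I to M:
I → G → M: 4 + 8 = 12
I → J → M: 3 + 13 = 16
I → K → J → M: 1 + 6 + 13 = 20
I → K → M: 1 + 12 = 13
I → J → G → M: 3 + 6 + 8 = 17
I → K → L → M: 1 + 2 + 16 = 19
The minimum is 12.

12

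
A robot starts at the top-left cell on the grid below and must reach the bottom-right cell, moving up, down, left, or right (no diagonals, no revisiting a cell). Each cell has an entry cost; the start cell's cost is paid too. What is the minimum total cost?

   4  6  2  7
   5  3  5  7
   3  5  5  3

25

Take r0c0 r0c1 r0c2 r1c2 r2c2 r2c3 for a total of 4 + 6 + 2 + 5 + 5 + 3 = 25.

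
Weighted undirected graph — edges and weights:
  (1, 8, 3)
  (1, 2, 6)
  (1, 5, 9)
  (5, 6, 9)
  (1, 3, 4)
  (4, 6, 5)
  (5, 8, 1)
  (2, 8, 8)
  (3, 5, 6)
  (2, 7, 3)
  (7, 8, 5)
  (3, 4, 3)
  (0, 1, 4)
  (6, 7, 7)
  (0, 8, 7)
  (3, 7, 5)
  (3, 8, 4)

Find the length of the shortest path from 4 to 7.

8

Some routes from 4 to 7:
4-6-7: 5 + 7 = 12
4-3-8-7: 3 + 4 + 5 = 12
4-3-1-2-7: 3 + 4 + 6 + 3 = 16
4-3-5-8-7: 3 + 6 + 1 + 5 = 15
4-3-1-8-7: 3 + 4 + 3 + 5 = 15
4-3-7: 3 + 5 = 8
The minimum is 8.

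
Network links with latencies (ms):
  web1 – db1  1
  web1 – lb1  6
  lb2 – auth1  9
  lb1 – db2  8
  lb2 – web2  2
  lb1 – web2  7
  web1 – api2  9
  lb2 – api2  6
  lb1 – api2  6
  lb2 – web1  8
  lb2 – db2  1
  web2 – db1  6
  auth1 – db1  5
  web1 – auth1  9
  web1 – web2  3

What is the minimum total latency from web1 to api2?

9

A few of the web1→api2 routes:
web1 → lb2 → api2: 8 + 6 = 14
web1 → web2 → lb2 → api2: 3 + 2 + 6 = 11
web1 → web2 → lb1 → api2: 3 + 7 + 6 = 16
web1 → api2: 9
web1 → db1 → web2 → lb2 → api2: 1 + 6 + 2 + 6 = 15
web1 → lb1 → api2: 6 + 6 = 12
The minimum is 9 ms.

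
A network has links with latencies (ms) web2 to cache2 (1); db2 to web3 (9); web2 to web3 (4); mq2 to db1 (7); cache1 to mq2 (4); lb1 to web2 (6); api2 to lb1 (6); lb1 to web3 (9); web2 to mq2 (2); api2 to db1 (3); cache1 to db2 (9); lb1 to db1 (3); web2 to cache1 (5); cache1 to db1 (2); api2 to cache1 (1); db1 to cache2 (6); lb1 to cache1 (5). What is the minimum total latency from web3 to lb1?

9

Comparing a few candidate routes:
web3 → web2 → lb1: 4 + 6 = 10
web3 → web2 → cache1 → db1 → lb1: 4 + 5 + 2 + 3 = 14
web3 → lb1: 9
web3 → web2 → cache2 → db1 → lb1: 4 + 1 + 6 + 3 = 14
Shortest: 9 ms.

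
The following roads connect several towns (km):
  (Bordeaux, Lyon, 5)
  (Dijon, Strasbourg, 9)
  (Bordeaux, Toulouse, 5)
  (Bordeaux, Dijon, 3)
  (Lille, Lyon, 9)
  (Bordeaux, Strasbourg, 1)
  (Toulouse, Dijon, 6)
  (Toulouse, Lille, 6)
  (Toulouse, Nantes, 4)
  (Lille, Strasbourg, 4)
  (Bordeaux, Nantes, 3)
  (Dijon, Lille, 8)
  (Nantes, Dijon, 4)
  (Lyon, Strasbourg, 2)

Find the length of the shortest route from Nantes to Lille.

8

Checking several routes:
Nantes-Bordeaux-Strasbourg-Lille: 3 + 1 + 4 = 8
Nantes-Dijon-Lille: 4 + 8 = 12
Nantes-Bordeaux-Dijon-Lille: 3 + 3 + 8 = 14
Nantes-Toulouse-Lille: 4 + 6 = 10
Nantes-Dijon-Bordeaux-Strasbourg-Lille: 4 + 3 + 1 + 4 = 12
Shortest: 8 km.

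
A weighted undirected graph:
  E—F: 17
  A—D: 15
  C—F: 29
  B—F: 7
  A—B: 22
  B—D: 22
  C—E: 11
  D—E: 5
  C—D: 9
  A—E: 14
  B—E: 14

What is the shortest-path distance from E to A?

14

A few of the E→A routes:
E-A: 14
E-C-D-A: 11 + 9 + 15 = 35
E-B-A: 14 + 22 = 36
E-D-A: 5 + 15 = 20
The minimum is 14.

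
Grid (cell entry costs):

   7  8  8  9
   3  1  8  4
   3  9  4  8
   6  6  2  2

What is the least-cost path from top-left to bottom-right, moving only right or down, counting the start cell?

27

Take [0,0] → [1,0] → [1,1] → [1,2] → [2,2] → [3,2] → [3,3] for a total of 7 + 3 + 1 + 8 + 4 + 2 + 2 = 27.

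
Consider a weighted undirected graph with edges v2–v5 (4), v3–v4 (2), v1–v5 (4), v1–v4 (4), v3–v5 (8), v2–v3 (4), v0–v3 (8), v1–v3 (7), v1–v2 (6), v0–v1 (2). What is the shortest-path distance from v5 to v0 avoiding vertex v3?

6

Candidate routes:
v5 - v1 - v0: 4 + 2 = 6
v5 - v2 - v1 - v0: 4 + 6 + 2 = 12
Best route has total 6.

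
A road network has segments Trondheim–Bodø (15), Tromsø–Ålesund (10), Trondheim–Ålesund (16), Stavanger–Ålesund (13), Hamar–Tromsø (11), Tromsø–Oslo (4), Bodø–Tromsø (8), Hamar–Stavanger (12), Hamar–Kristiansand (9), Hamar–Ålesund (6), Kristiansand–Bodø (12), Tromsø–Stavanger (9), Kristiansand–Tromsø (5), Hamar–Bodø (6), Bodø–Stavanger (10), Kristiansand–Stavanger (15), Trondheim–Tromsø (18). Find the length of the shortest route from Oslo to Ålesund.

Checking several routes:
Oslo→Tromsø→Kristiansand→Hamar→Ålesund: 4 + 5 + 9 + 6 = 24
Oslo→Tromsø→Ålesund: 4 + 10 = 14
Oslo→Tromsø→Stavanger→Ålesund: 4 + 9 + 13 = 26
Oslo→Tromsø→Hamar→Ålesund: 4 + 11 + 6 = 21
Oslo→Tromsø→Stavanger→Hamar→Ålesund: 4 + 9 + 12 + 6 = 31
Oslo→Tromsø→Bodø→Hamar→Ålesund: 4 + 8 + 6 + 6 = 24
Best route has total 14.

14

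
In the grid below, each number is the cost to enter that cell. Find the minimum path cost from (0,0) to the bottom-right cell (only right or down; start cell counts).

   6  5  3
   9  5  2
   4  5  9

25

Cheapest: [0,0] [0,1] [0,2] [1,2] [2,2]
  6 + 5 + 3 + 2 + 9 = 25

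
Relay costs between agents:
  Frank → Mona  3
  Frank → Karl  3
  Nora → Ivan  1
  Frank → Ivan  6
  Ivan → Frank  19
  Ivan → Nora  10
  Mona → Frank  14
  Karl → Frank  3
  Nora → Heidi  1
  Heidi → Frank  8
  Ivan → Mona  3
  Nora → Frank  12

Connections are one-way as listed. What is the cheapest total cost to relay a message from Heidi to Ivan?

14

Paths from Heidi to Ivan:
Heidi→Frank→Ivan: 8 + 6 = 14
Shortest: 14.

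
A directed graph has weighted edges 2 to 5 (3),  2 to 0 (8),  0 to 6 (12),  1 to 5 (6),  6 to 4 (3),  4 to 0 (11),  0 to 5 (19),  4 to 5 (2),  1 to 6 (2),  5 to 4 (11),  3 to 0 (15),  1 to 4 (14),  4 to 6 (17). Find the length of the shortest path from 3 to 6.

27

Routes from 3 to 6:
3 → 0 → 6: 15 + 12 = 27
3 → 0 → 5 → 4 → 6: 15 + 19 + 11 + 17 = 62
The minimum is 27.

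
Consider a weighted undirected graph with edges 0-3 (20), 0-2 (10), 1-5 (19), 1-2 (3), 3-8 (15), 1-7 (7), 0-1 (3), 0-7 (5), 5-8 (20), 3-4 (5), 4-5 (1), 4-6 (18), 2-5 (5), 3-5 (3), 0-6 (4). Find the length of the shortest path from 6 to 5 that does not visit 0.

Candidate routes:
6 -> 4 -> 5: 18 + 1 = 19
6 -> 4 -> 3 -> 8 -> 5: 18 + 5 + 15 + 20 = 58
6 -> 4 -> 3 -> 5: 18 + 5 + 3 = 26
Best route has total 19.

19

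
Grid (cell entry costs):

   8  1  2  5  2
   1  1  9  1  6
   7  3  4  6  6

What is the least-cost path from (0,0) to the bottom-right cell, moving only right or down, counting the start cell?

Path [0,0] → [0,1] → [0,2] → [0,3] → [1,3] → [1,4] → [2,4]: 8 + 1 + 2 + 5 + 1 + 6 + 6 = 29.
(Top row then right column would cost 30.)

29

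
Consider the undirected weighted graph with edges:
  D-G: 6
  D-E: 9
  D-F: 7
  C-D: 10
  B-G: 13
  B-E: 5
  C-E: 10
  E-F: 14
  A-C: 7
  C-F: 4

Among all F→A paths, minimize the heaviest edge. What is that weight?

7

A few of the F→A routes:
F → D → G → B → E → C → A: max(7, 6, 13, 5, 10, 7) = 13
F → D → C → A: max(7, 10, 7) = 10
F → E → D → C → A: max(14, 9, 10, 7) = 14
F → D → E → C → A: max(7, 9, 10, 7) = 10
F → C → A: max(4, 7) = 7
Best route has worst link 7.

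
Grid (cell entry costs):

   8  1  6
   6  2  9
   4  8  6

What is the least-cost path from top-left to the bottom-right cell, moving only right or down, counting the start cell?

Take [0,0] -> [0,1] -> [1,1] -> [2,1] -> [2,2] for a total of 8 + 1 + 2 + 8 + 6 = 25.

25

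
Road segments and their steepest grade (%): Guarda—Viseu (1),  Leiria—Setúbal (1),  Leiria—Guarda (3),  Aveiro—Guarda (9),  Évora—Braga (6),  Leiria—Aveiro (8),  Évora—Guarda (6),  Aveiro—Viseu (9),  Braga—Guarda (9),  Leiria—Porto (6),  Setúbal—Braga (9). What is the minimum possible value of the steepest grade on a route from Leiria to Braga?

Comparing a few candidate routes:
Leiria -> Guarda -> Braga: max(3, 9) = 9
Leiria -> Setúbal -> Braga: max(1, 9) = 9
Leiria -> Guarda -> Évora -> Braga: max(3, 6, 6) = 6
Best route has worst link 6%.

6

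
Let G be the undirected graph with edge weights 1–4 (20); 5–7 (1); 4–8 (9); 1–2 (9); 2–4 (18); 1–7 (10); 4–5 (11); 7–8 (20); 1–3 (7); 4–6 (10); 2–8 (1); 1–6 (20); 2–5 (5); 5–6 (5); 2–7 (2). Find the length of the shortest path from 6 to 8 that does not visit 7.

Some routes from 6 to 8 avoiding 7:
6-5-4-8: 5 + 11 + 9 = 25
6-5-2-8: 5 + 5 + 1 = 11
6-4-5-2-8: 10 + 11 + 5 + 1 = 27
6-4-8: 10 + 9 = 19
Best route has total 11.

11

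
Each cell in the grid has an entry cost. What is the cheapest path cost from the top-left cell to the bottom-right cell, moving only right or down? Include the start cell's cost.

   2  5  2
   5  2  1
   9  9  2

12

Cheapest: [0,0] [0,1] [0,2] [1,2] [2,2]
  2 + 5 + 2 + 1 + 2 = 12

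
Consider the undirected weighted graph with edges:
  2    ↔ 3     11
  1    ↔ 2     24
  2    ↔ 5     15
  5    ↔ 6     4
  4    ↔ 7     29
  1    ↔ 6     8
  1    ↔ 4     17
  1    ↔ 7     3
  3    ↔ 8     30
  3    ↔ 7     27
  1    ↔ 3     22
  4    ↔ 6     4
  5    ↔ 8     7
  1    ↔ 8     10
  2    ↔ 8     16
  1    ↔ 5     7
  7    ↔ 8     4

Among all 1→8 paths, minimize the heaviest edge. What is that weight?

Checking several routes:
1 → 8: max(10) = 10
1 → 5 → 2 → 8: max(7, 15, 16) = 16
1 → 6 → 5 → 2 → 8: max(8, 4, 15, 16) = 16
1 → 7 → 8: max(3, 4) = 4
1 → 5 → 8: max(7, 7) = 7
1 → 6 → 5 → 8: max(8, 4, 7) = 8
The minimum achievable maximum is 4.

4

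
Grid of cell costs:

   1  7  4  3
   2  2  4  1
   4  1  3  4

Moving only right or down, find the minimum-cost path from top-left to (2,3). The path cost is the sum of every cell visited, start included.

13

Cheapest: r0c0 r1c0 r1c1 r2c1 r2c2 r2c3
  1 + 2 + 2 + 1 + 3 + 4 = 13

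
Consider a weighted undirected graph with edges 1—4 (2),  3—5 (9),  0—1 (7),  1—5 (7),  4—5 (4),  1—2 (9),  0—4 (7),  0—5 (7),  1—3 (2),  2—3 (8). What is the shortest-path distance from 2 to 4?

11

Some routes from 2 to 4:
2→1→4: 9 + 2 = 11
2→1→5→4: 9 + 7 + 4 = 20
2→3→1→4: 8 + 2 + 2 = 12
Best route has total 11.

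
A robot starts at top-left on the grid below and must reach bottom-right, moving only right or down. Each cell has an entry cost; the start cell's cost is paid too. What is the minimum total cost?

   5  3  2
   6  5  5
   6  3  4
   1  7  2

21

One optimal route is (0,0) -> (0,1) -> (0,2) -> (1,2) -> (2,2) -> (3,2).
Its cost is 5 + 3 + 2 + 5 + 4 + 2 = 21.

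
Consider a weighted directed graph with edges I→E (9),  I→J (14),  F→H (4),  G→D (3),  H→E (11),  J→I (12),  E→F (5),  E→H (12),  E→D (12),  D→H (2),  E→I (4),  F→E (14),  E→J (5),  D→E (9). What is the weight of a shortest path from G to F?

17

Paths from G to F:
G→D→H→E→F: 3 + 2 + 11 + 5 = 21
G→D→E→F: 3 + 9 + 5 = 17
Shortest: 17.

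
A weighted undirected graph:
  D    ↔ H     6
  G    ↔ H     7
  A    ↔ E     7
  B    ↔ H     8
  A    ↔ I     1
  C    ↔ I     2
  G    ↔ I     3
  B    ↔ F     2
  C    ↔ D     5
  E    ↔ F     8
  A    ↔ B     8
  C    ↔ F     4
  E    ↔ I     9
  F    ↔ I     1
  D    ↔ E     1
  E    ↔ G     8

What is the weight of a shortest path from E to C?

6

Comparing a few candidate routes:
E - I - C: 9 + 2 = 11
E - F - C: 8 + 4 = 12
E - D - C: 1 + 5 = 6
E - A - I - C: 7 + 1 + 2 = 10
E - F - I - C: 8 + 1 + 2 = 11
Shortest: 6.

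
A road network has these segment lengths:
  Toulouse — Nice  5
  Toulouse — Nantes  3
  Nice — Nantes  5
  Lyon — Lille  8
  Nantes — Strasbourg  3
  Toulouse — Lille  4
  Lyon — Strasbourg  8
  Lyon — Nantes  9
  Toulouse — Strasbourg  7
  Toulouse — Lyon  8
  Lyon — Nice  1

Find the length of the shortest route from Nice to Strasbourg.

Comparing a few candidate routes:
Nice → Lyon → Nantes → Strasbourg: 1 + 9 + 3 = 13
Nice → Lyon → Toulouse → Nantes → Strasbourg: 1 + 8 + 3 + 3 = 15
Nice → Nantes → Strasbourg: 5 + 3 = 8
Nice → Lyon → Strasbourg: 1 + 8 = 9
Nice → Toulouse → Nantes → Strasbourg: 5 + 3 + 3 = 11
Nice → Toulouse → Strasbourg: 5 + 7 = 12
Best route has total 8.

8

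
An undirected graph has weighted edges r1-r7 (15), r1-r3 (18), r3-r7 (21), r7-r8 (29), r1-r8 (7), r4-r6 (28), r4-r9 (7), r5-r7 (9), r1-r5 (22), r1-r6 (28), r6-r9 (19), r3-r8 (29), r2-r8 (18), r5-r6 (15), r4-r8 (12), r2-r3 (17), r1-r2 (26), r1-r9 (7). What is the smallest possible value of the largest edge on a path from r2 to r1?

18

Some routes from r2 to r1:
r2 -> r3 -> r1: max(17, 18) = 18
r2 -> r8 -> r4 -> r9 -> r1: max(18, 12, 7, 7) = 18
r2 -> r8 -> r1: max(18, 7) = 18
The minimum achievable maximum is 18.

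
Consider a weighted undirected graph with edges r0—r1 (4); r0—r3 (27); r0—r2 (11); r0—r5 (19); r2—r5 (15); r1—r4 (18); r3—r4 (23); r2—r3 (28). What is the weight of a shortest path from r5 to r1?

23

Comparing a few candidate routes:
r5 -> r0 -> r3 -> r4 -> r1: 19 + 27 + 23 + 18 = 87
r5 -> r2 -> r3 -> r0 -> r1: 15 + 28 + 27 + 4 = 74
r5 -> r0 -> r1: 19 + 4 = 23
r5 -> r2 -> r0 -> r1: 15 + 11 + 4 = 30
r5 -> r2 -> r3 -> r4 -> r1: 15 + 28 + 23 + 18 = 84
The minimum is 23.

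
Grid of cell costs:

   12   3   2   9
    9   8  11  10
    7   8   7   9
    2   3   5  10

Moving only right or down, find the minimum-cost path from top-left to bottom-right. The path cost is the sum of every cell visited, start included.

48

Cheapest: (0,0) -> (1,0) -> (2,0) -> (3,0) -> (3,1) -> (3,2) -> (3,3)
  12 + 9 + 7 + 2 + 3 + 5 + 10 = 48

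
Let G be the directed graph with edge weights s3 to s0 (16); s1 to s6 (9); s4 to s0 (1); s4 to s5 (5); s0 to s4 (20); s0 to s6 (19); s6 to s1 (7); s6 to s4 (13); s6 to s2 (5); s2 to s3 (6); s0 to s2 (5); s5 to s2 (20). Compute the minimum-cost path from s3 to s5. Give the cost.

41

Candidate routes:
s3→s0→s6→s4→s5: 16 + 19 + 13 + 5 = 53
s3→s0→s4→s5: 16 + 20 + 5 = 41
Best route has total 41.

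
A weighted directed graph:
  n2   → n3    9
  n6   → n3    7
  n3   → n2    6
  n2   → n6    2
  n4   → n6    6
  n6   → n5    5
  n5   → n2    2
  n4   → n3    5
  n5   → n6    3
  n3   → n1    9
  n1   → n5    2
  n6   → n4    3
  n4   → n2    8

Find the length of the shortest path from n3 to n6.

Paths from n3 to n6:
n3-n1-n5-n2-n6: 9 + 2 + 2 + 2 = 15
n3-n1-n5-n6: 9 + 2 + 3 = 14
n3-n2-n6: 6 + 2 = 8
Best route has total 8.

8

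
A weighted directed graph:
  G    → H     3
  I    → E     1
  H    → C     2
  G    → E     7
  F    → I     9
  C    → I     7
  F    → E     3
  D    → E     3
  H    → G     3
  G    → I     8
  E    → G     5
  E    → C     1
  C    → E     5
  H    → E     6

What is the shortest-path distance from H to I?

Paths from H to I:
H -> E -> C -> I: 6 + 1 + 7 = 14
H -> E -> G -> I: 6 + 5 + 8 = 19
H -> C -> E -> G -> I: 2 + 5 + 5 + 8 = 20
H -> G -> E -> C -> I: 3 + 7 + 1 + 7 = 18
H -> G -> I: 3 + 8 = 11
H -> C -> I: 2 + 7 = 9
Shortest: 9.

9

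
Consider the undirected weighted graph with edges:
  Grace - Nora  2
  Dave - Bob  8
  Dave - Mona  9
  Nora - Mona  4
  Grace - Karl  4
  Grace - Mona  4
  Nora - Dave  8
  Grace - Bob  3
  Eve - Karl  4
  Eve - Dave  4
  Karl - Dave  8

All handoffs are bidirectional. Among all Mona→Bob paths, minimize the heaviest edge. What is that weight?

4

Checking several routes:
Mona→Nora→Grace→Karl→Dave→Bob: max(4, 2, 4, 8, 8) = 8
Mona→Nora→Grace→Bob: max(4, 2, 3) = 4
Mona→Grace→Bob: max(4, 3) = 4
Best route has worst link 4.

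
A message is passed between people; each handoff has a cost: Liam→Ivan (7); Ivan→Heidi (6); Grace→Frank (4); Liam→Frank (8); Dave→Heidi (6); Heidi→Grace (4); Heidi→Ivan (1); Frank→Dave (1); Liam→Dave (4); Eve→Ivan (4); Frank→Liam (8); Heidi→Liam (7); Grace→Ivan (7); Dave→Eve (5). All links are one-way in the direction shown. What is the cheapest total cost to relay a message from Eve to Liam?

Routes from Eve to Liam:
Eve - Ivan - Heidi - Grace - Frank - Liam: 4 + 6 + 4 + 4 + 8 = 26
Eve - Ivan - Heidi - Liam: 4 + 6 + 7 = 17
Best route has total 17.

17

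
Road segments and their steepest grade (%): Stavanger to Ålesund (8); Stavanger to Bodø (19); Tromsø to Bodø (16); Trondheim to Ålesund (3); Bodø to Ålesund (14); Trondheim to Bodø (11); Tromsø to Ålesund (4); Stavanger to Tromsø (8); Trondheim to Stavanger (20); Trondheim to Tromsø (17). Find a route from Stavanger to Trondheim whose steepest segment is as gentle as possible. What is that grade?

8

Some routes from Stavanger to Trondheim:
Stavanger-Tromsø-Ålesund-Trondheim: max(8, 4, 3) = 8
Stavanger-Ålesund-Bodø-Trondheim: max(8, 14, 11) = 14
Stavanger-Ålesund-Trondheim: max(8, 3) = 8
Stavanger-Tromsø-Ålesund-Bodø-Trondheim: max(8, 4, 14, 11) = 14
Stavanger-Ålesund-Tromsø-Bodø-Trondheim: max(8, 4, 16, 11) = 16
Stavanger-Tromsø-Bodø-Trondheim: max(8, 16, 11) = 16
Best route has worst link 8%.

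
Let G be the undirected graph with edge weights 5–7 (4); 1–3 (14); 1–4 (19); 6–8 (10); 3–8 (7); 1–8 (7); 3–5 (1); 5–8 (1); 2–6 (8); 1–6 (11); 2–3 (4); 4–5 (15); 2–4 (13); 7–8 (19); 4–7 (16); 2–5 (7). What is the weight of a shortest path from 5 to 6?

A few of the 5→6 routes:
5 -> 3 -> 2 -> 6: 1 + 4 + 8 = 13
5 -> 2 -> 6: 7 + 8 = 15
5 -> 3 -> 8 -> 6: 1 + 7 + 10 = 18
5 -> 8 -> 6: 1 + 10 = 11
Shortest: 11.

11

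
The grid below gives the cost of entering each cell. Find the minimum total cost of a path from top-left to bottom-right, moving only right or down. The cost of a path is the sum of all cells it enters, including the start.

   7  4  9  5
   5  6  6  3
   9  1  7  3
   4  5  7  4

32

Cheapest: (0,0)→(0,1)→(1,1)→(2,1)→(2,2)→(2,3)→(3,3)
  7 + 4 + 6 + 1 + 7 + 3 + 4 = 32
For comparison, the top-then-right route costs 35.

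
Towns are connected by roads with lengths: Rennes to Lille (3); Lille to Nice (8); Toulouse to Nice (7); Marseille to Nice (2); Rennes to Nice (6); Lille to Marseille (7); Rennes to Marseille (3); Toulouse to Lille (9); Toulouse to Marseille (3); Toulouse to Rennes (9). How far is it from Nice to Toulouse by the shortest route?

A few of the Nice→Toulouse routes:
Nice - Toulouse: 7
Nice - Rennes - Marseille - Toulouse: 6 + 3 + 3 = 12
Nice - Marseille - Rennes - Toulouse: 2 + 3 + 9 = 14
Nice - Rennes - Toulouse: 6 + 9 = 15
Nice - Marseille - Toulouse: 2 + 3 = 5
The minimum is 5.

5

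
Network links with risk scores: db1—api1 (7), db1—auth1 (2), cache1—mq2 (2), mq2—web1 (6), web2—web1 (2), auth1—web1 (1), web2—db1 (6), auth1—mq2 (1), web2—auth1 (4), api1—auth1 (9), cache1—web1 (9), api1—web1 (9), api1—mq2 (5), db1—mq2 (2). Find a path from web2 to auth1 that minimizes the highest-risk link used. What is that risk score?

2

Comparing a few candidate routes:
web2 -> auth1: max(4) = 4
web2 -> web1 -> auth1: max(2, 1) = 2
web2 -> web1 -> mq2 -> auth1: max(2, 6, 1) = 6
Best route has worst link 2.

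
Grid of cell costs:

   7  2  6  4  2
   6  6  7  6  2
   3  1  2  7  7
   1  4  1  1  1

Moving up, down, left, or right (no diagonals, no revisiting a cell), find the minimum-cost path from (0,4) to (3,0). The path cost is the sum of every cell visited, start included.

19

Path [0,4] → [1,4] → [2,4] → [3,4] → [3,3] → [3,2] → [3,1] → [3,0]: 2 + 2 + 7 + 1 + 1 + 1 + 4 + 1 = 19.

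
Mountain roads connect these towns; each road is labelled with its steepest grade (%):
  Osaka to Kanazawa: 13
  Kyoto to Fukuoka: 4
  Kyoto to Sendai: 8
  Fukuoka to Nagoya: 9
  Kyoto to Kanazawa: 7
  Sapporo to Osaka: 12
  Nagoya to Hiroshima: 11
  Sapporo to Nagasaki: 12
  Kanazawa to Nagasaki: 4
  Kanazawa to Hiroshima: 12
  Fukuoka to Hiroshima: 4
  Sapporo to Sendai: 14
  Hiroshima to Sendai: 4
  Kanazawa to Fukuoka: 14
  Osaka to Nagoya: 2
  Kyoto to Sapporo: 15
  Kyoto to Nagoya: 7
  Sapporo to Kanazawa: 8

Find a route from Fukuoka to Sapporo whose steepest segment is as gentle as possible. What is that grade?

8

Comparing a few candidate routes:
Fukuoka -> Hiroshima -> Sendai -> Kyoto -> Kanazawa -> Sapporo: max(4, 4, 8, 7, 8) = 8
Fukuoka -> Hiroshima -> Nagoya -> Kyoto -> Kanazawa -> Sapporo: max(4, 11, 7, 7, 8) = 11
Fukuoka -> Nagoya -> Kyoto -> Kanazawa -> Sapporo: max(9, 7, 7, 8) = 9
Fukuoka -> Nagoya -> Hiroshima -> Sendai -> Kyoto -> Kanazawa -> Sapporo: max(9, 11, 4, 8, 7, 8) = 11
Fukuoka -> Kyoto -> Kanazawa -> Sapporo: max(4, 7, 8) = 8
The minimum achievable maximum is 8%.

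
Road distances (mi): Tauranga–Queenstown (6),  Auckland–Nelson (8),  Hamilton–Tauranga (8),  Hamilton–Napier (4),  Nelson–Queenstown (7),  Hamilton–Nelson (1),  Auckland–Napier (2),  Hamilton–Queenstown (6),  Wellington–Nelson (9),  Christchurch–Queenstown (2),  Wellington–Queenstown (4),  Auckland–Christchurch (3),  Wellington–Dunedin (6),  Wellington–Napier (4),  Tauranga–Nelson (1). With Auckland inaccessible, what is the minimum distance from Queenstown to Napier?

8

Comparing a few candidate routes:
Queenstown-Nelson-Hamilton-Napier: 7 + 1 + 4 = 12
Queenstown-Tauranga-Hamilton-Napier: 6 + 8 + 4 = 18
Queenstown-Tauranga-Nelson-Hamilton-Napier: 6 + 1 + 1 + 4 = 12
Queenstown-Wellington-Napier: 4 + 4 = 8
Queenstown-Hamilton-Napier: 6 + 4 = 10
Best route has total 8 mi.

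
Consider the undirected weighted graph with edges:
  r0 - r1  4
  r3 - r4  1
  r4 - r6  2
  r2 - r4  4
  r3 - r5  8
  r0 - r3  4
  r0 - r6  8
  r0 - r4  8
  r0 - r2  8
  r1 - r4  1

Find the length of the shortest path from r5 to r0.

12

Paths from r5 to r0:
r5-r3-r0: 8 + 4 = 12
r5-r3-r4-r6-r0: 8 + 1 + 2 + 8 = 19
r5-r3-r4-r2-r0: 8 + 1 + 4 + 8 = 21
r5-r3-r4-r1-r0: 8 + 1 + 1 + 4 = 14
r5-r3-r4-r0: 8 + 1 + 8 = 17
Shortest: 12.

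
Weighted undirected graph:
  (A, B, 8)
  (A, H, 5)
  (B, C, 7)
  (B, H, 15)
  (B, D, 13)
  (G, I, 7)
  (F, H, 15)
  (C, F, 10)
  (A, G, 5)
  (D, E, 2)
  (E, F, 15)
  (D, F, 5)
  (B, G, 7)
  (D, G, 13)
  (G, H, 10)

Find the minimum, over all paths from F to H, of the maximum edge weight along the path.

A few of the F→H routes:
F - C - B - G - A - H: max(10, 7, 7, 5, 5) = 10
F - C - B - A - G - H: max(10, 7, 8, 5, 10) = 10
F - C - B - G - H: max(10, 7, 7, 10) = 10
F - C - B - A - H: max(10, 7, 8, 5) = 10
Best route has worst link 10.

10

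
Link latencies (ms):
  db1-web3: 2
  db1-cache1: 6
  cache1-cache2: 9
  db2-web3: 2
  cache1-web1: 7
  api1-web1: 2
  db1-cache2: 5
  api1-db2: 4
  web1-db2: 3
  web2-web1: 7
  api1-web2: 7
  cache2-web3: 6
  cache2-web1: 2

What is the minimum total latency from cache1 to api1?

A few of the cache1→api1 routes:
cache1 → web1 → api1: 7 + 2 = 9
cache1 → cache2 → web1 → api1: 9 + 2 + 2 = 13
cache1 → web1 → db2 → api1: 7 + 3 + 4 = 14
cache1 → db1 → web3 → db2 → api1: 6 + 2 + 2 + 4 = 14
Shortest: 9 ms.

9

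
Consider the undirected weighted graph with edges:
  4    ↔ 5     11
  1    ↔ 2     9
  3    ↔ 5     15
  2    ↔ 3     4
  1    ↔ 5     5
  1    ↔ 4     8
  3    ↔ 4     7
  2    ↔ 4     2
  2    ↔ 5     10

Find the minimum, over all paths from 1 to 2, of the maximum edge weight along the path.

8

Checking several routes:
1 -> 4 -> 3 -> 2: max(8, 7, 4) = 8
1 -> 2: max(9) = 9
1 -> 4 -> 2: max(8, 2) = 8
The minimum achievable maximum is 8.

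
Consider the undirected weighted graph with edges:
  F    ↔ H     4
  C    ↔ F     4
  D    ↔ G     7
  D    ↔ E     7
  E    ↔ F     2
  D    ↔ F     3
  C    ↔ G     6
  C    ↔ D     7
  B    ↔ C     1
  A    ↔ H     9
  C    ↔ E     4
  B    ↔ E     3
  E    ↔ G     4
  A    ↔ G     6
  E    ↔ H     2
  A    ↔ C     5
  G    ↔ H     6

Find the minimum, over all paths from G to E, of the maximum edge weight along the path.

4

Checking several routes:
G - A - C - F - E: max(6, 5, 4, 2) = 6
G - A - C - F - H - E: max(6, 5, 4, 4, 2) = 6
G - E: max(4) = 4
Smallest bottleneck: 4.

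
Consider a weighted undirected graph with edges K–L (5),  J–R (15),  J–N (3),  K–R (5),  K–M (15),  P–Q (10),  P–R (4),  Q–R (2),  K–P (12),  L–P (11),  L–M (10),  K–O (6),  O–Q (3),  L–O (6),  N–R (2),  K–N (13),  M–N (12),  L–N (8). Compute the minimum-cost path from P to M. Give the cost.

18

Comparing a few candidate routes:
P -> R -> K -> M: 4 + 5 + 15 = 24
P -> R -> N -> L -> M: 4 + 2 + 8 + 10 = 24
P -> R -> K -> L -> M: 4 + 5 + 5 + 10 = 24
P -> R -> Q -> O -> L -> M: 4 + 2 + 3 + 6 + 10 = 25
P -> R -> N -> M: 4 + 2 + 12 = 18
P -> L -> M: 11 + 10 = 21
The minimum is 18.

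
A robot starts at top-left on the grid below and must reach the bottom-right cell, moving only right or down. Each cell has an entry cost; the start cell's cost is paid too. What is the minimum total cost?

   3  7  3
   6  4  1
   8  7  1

Path (0,0)→(0,1)→(0,2)→(1,2)→(2,2): 3 + 7 + 3 + 1 + 1 = 15.

15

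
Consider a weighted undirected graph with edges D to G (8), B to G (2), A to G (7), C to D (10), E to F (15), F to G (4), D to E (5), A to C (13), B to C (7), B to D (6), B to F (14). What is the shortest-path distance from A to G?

7

Comparing a few candidate routes:
A -> C -> B -> G: 13 + 7 + 2 = 22
A -> C -> D -> B -> G: 13 + 10 + 6 + 2 = 31
A -> G: 7
Shortest: 7.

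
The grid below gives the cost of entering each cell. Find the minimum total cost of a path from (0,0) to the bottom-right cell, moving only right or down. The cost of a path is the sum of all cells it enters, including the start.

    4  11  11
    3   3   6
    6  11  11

Cheapest: [0,0] → [1,0] → [1,1] → [1,2] → [2,2]
  4 + 3 + 3 + 6 + 11 = 27
(Top row then right column would cost 43.)

27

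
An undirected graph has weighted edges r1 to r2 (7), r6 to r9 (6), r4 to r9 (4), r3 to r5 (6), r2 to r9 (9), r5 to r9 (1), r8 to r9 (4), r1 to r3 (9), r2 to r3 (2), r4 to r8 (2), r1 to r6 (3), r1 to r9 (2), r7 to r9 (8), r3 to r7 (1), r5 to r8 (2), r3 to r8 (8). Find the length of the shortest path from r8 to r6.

8

Some routes from r8 to r6:
r8-r5-r9-r1-r6: 2 + 1 + 2 + 3 = 8
r8-r9-r6: 4 + 6 = 10
r8-r9-r1-r6: 4 + 2 + 3 = 9
r8-r5-r9-r6: 2 + 1 + 6 = 9
Shortest: 8.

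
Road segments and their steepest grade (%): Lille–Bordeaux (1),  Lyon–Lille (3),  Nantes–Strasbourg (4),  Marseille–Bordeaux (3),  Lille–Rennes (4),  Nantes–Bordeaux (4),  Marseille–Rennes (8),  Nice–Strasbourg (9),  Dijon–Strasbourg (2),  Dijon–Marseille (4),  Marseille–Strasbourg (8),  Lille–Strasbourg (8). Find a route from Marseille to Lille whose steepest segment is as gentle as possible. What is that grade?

3

Checking several routes:
Marseille - Dijon - Strasbourg - Nantes - Bordeaux - Lille: max(4, 2, 4, 4, 1) = 4
Marseille - Strasbourg - Nantes - Bordeaux - Lille: max(8, 4, 4, 1) = 8
Marseille - Bordeaux - Lille: max(3, 1) = 3
Marseille - Bordeaux - Nantes - Strasbourg - Lille: max(3, 4, 4, 8) = 8
Marseille - Strasbourg - Lille: max(8, 8) = 8
Smallest bottleneck: 3%.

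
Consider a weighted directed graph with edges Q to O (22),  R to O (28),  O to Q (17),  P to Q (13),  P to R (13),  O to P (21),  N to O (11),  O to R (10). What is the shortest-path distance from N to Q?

Routes from N to Q:
N-O-Q: 11 + 17 = 28
N-O-P-Q: 11 + 21 + 13 = 45
Shortest: 28.

28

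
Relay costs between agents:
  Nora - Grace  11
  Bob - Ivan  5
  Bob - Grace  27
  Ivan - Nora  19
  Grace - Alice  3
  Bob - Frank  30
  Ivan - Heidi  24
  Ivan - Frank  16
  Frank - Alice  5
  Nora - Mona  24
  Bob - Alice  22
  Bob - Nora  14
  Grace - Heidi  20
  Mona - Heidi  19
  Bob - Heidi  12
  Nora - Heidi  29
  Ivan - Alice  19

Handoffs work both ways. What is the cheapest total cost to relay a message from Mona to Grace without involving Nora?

39

Comparing a few candidate routes:
Mona → Heidi → Bob → Grace: 19 + 12 + 27 = 58
Mona → Heidi → Bob → Alice → Grace: 19 + 12 + 22 + 3 = 56
Mona → Heidi → Bob → Ivan → Alice → Grace: 19 + 12 + 5 + 19 + 3 = 58
Mona → Heidi → Bob → Ivan → Frank → Alice → Grace: 19 + 12 + 5 + 16 + 5 + 3 = 60
Mona → Heidi → Grace: 19 + 20 = 39
Best route has total 39.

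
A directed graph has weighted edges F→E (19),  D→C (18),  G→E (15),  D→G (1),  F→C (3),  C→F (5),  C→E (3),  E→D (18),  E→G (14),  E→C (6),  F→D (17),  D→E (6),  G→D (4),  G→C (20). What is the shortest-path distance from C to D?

Some routes from C to D:
C→E→G→D: 3 + 14 + 4 = 21
C→E→D: 3 + 18 = 21
C→F→D: 5 + 17 = 22
Best route has total 21.

21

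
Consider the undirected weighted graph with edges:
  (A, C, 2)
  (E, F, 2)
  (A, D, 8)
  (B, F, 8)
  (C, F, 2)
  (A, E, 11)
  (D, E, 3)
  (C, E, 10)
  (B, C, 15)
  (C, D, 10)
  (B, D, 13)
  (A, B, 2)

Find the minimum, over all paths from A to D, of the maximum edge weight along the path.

3

Comparing a few candidate routes:
A -> C -> F -> E -> D: max(2, 2, 2, 3) = 3
A -> B -> F -> E -> D: max(2, 8, 2, 3) = 8
A -> D: max(8) = 8
The minimum achievable maximum is 3.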